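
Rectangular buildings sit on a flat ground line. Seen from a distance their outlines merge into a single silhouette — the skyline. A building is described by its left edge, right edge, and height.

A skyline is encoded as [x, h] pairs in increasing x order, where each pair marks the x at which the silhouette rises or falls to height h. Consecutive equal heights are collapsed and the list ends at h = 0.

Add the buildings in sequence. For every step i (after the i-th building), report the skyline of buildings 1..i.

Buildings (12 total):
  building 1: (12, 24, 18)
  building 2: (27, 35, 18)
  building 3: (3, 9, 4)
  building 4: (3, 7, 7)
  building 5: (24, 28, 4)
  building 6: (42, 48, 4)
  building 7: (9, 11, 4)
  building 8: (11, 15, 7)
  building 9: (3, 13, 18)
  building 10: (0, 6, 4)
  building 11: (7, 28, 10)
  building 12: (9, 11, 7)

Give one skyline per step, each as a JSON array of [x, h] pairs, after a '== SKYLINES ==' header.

== SKYLINES ==
[[12,18],[24,0]]
[[12,18],[24,0],[27,18],[35,0]]
[[3,4],[9,0],[12,18],[24,0],[27,18],[35,0]]
[[3,7],[7,4],[9,0],[12,18],[24,0],[27,18],[35,0]]
[[3,7],[7,4],[9,0],[12,18],[24,4],[27,18],[35,0]]
[[3,7],[7,4],[9,0],[12,18],[24,4],[27,18],[35,0],[42,4],[48,0]]
[[3,7],[7,4],[11,0],[12,18],[24,4],[27,18],[35,0],[42,4],[48,0]]
[[3,7],[7,4],[11,7],[12,18],[24,4],[27,18],[35,0],[42,4],[48,0]]
[[3,18],[24,4],[27,18],[35,0],[42,4],[48,0]]
[[0,4],[3,18],[24,4],[27,18],[35,0],[42,4],[48,0]]
[[0,4],[3,18],[24,10],[27,18],[35,0],[42,4],[48,0]]
[[0,4],[3,18],[24,10],[27,18],[35,0],[42,4],[48,0]]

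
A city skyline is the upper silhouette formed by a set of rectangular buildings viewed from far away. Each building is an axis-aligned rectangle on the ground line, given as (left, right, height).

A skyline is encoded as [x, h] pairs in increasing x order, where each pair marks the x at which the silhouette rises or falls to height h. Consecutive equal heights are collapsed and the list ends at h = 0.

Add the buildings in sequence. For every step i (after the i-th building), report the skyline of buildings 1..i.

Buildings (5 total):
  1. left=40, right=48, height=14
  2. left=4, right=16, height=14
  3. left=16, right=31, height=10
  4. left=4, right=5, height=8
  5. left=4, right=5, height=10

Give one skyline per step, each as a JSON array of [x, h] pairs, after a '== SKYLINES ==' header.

== SKYLINES ==
[[40,14],[48,0]]
[[4,14],[16,0],[40,14],[48,0]]
[[4,14],[16,10],[31,0],[40,14],[48,0]]
[[4,14],[16,10],[31,0],[40,14],[48,0]]
[[4,14],[16,10],[31,0],[40,14],[48,0]]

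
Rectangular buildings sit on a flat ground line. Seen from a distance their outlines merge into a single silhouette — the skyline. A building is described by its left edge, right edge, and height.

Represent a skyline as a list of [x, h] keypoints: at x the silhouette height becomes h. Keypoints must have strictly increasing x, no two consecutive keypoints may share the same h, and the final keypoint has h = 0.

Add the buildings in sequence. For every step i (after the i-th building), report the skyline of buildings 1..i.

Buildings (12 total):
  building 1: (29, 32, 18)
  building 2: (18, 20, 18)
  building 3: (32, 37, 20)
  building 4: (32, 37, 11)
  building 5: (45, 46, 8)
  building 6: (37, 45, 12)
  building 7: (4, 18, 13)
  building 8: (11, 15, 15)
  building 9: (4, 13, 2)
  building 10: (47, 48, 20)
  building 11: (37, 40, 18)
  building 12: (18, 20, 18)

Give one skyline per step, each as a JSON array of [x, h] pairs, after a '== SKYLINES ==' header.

== SKYLINES ==
[[29,18],[32,0]]
[[18,18],[20,0],[29,18],[32,0]]
[[18,18],[20,0],[29,18],[32,20],[37,0]]
[[18,18],[20,0],[29,18],[32,20],[37,0]]
[[18,18],[20,0],[29,18],[32,20],[37,0],[45,8],[46,0]]
[[18,18],[20,0],[29,18],[32,20],[37,12],[45,8],[46,0]]
[[4,13],[18,18],[20,0],[29,18],[32,20],[37,12],[45,8],[46,0]]
[[4,13],[11,15],[15,13],[18,18],[20,0],[29,18],[32,20],[37,12],[45,8],[46,0]]
[[4,13],[11,15],[15,13],[18,18],[20,0],[29,18],[32,20],[37,12],[45,8],[46,0]]
[[4,13],[11,15],[15,13],[18,18],[20,0],[29,18],[32,20],[37,12],[45,8],[46,0],[47,20],[48,0]]
[[4,13],[11,15],[15,13],[18,18],[20,0],[29,18],[32,20],[37,18],[40,12],[45,8],[46,0],[47,20],[48,0]]
[[4,13],[11,15],[15,13],[18,18],[20,0],[29,18],[32,20],[37,18],[40,12],[45,8],[46,0],[47,20],[48,0]]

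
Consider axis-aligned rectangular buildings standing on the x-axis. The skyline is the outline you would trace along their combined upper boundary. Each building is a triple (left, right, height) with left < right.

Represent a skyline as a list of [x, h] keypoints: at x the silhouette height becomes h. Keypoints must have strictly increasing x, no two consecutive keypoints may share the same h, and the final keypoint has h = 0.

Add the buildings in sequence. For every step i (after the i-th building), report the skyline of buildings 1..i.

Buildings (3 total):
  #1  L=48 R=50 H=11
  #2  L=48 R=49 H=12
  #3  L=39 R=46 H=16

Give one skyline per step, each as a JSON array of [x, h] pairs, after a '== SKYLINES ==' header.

== SKYLINES ==
[[48,11],[50,0]]
[[48,12],[49,11],[50,0]]
[[39,16],[46,0],[48,12],[49,11],[50,0]]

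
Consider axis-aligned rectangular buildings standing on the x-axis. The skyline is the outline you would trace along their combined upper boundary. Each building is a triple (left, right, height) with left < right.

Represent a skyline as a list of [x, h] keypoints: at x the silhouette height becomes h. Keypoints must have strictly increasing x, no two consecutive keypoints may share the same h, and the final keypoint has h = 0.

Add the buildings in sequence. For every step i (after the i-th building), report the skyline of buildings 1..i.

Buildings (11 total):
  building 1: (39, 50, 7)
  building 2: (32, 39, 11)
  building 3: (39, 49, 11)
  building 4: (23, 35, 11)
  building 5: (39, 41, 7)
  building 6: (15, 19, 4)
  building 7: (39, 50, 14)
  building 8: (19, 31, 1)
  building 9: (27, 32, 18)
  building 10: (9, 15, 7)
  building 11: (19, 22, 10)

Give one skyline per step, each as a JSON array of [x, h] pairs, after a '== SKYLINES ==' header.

== SKYLINES ==
[[39,7],[50,0]]
[[32,11],[39,7],[50,0]]
[[32,11],[49,7],[50,0]]
[[23,11],[49,7],[50,0]]
[[23,11],[49,7],[50,0]]
[[15,4],[19,0],[23,11],[49,7],[50,0]]
[[15,4],[19,0],[23,11],[39,14],[50,0]]
[[15,4],[19,1],[23,11],[39,14],[50,0]]
[[15,4],[19,1],[23,11],[27,18],[32,11],[39,14],[50,0]]
[[9,7],[15,4],[19,1],[23,11],[27,18],[32,11],[39,14],[50,0]]
[[9,7],[15,4],[19,10],[22,1],[23,11],[27,18],[32,11],[39,14],[50,0]]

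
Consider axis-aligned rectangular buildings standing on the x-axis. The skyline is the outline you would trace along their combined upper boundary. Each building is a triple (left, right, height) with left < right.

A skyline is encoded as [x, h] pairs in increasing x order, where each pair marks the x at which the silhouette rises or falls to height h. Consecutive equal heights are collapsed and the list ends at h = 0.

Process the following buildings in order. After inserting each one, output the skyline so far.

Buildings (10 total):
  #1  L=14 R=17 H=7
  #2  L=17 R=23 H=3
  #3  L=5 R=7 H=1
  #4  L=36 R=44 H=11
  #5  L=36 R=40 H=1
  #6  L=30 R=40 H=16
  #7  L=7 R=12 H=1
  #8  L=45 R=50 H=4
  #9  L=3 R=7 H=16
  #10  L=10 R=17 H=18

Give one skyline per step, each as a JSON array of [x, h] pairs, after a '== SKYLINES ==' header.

== SKYLINES ==
[[14,7],[17,0]]
[[14,7],[17,3],[23,0]]
[[5,1],[7,0],[14,7],[17,3],[23,0]]
[[5,1],[7,0],[14,7],[17,3],[23,0],[36,11],[44,0]]
[[5,1],[7,0],[14,7],[17,3],[23,0],[36,11],[44,0]]
[[5,1],[7,0],[14,7],[17,3],[23,0],[30,16],[40,11],[44,0]]
[[5,1],[12,0],[14,7],[17,3],[23,0],[30,16],[40,11],[44,0]]
[[5,1],[12,0],[14,7],[17,3],[23,0],[30,16],[40,11],[44,0],[45,4],[50,0]]
[[3,16],[7,1],[12,0],[14,7],[17,3],[23,0],[30,16],[40,11],[44,0],[45,4],[50,0]]
[[3,16],[7,1],[10,18],[17,3],[23,0],[30,16],[40,11],[44,0],[45,4],[50,0]]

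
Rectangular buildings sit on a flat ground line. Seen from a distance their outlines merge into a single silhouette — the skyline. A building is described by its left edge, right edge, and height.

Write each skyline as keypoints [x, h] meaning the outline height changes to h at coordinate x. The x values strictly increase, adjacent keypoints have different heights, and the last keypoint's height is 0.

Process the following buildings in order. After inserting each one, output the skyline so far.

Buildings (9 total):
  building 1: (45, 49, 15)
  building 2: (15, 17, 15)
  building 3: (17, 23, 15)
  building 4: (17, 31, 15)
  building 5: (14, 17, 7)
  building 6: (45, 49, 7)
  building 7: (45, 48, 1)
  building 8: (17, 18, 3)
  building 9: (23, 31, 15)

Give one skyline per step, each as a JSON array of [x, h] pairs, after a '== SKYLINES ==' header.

== SKYLINES ==
[[45,15],[49,0]]
[[15,15],[17,0],[45,15],[49,0]]
[[15,15],[23,0],[45,15],[49,0]]
[[15,15],[31,0],[45,15],[49,0]]
[[14,7],[15,15],[31,0],[45,15],[49,0]]
[[14,7],[15,15],[31,0],[45,15],[49,0]]
[[14,7],[15,15],[31,0],[45,15],[49,0]]
[[14,7],[15,15],[31,0],[45,15],[49,0]]
[[14,7],[15,15],[31,0],[45,15],[49,0]]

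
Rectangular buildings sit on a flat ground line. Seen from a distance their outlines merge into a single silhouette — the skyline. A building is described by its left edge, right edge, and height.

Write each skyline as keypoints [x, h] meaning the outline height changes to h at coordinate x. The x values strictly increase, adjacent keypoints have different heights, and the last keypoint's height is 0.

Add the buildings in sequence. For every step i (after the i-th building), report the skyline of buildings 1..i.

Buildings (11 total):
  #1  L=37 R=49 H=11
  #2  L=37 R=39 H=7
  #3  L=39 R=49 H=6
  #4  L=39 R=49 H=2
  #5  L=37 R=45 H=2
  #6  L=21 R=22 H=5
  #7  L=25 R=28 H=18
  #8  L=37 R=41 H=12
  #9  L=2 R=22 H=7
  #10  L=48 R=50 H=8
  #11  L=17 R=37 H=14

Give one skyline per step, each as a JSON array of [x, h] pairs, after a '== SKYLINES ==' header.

== SKYLINES ==
[[37,11],[49,0]]
[[37,11],[49,0]]
[[37,11],[49,0]]
[[37,11],[49,0]]
[[37,11],[49,0]]
[[21,5],[22,0],[37,11],[49,0]]
[[21,5],[22,0],[25,18],[28,0],[37,11],[49,0]]
[[21,5],[22,0],[25,18],[28,0],[37,12],[41,11],[49,0]]
[[2,7],[22,0],[25,18],[28,0],[37,12],[41,11],[49,0]]
[[2,7],[22,0],[25,18],[28,0],[37,12],[41,11],[49,8],[50,0]]
[[2,7],[17,14],[25,18],[28,14],[37,12],[41,11],[49,8],[50,0]]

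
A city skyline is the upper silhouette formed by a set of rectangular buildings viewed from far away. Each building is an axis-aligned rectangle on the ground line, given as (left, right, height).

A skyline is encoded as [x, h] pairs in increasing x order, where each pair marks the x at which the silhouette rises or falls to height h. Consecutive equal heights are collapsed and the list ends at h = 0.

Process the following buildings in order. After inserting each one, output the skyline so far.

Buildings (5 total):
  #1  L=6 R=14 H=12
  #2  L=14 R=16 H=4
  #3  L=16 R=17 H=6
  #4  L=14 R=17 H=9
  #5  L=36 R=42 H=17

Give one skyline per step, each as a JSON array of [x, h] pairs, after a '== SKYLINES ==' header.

== SKYLINES ==
[[6,12],[14,0]]
[[6,12],[14,4],[16,0]]
[[6,12],[14,4],[16,6],[17,0]]
[[6,12],[14,9],[17,0]]
[[6,12],[14,9],[17,0],[36,17],[42,0]]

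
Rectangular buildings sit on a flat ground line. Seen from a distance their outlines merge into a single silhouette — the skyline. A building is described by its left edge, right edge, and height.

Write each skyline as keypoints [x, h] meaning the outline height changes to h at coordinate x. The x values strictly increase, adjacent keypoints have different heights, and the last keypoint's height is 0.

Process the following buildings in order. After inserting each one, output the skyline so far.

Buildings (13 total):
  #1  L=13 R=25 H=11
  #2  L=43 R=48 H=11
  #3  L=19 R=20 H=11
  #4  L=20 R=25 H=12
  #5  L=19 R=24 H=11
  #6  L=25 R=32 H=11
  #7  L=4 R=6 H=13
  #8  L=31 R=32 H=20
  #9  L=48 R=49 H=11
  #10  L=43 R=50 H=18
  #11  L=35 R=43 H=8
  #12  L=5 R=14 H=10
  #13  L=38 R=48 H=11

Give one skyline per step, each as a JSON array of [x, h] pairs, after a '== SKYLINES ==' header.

== SKYLINES ==
[[13,11],[25,0]]
[[13,11],[25,0],[43,11],[48,0]]
[[13,11],[25,0],[43,11],[48,0]]
[[13,11],[20,12],[25,0],[43,11],[48,0]]
[[13,11],[20,12],[25,0],[43,11],[48,0]]
[[13,11],[20,12],[25,11],[32,0],[43,11],[48,0]]
[[4,13],[6,0],[13,11],[20,12],[25,11],[32,0],[43,11],[48,0]]
[[4,13],[6,0],[13,11],[20,12],[25,11],[31,20],[32,0],[43,11],[48,0]]
[[4,13],[6,0],[13,11],[20,12],[25,11],[31,20],[32,0],[43,11],[49,0]]
[[4,13],[6,0],[13,11],[20,12],[25,11],[31,20],[32,0],[43,18],[50,0]]
[[4,13],[6,0],[13,11],[20,12],[25,11],[31,20],[32,0],[35,8],[43,18],[50,0]]
[[4,13],[6,10],[13,11],[20,12],[25,11],[31,20],[32,0],[35,8],[43,18],[50,0]]
[[4,13],[6,10],[13,11],[20,12],[25,11],[31,20],[32,0],[35,8],[38,11],[43,18],[50,0]]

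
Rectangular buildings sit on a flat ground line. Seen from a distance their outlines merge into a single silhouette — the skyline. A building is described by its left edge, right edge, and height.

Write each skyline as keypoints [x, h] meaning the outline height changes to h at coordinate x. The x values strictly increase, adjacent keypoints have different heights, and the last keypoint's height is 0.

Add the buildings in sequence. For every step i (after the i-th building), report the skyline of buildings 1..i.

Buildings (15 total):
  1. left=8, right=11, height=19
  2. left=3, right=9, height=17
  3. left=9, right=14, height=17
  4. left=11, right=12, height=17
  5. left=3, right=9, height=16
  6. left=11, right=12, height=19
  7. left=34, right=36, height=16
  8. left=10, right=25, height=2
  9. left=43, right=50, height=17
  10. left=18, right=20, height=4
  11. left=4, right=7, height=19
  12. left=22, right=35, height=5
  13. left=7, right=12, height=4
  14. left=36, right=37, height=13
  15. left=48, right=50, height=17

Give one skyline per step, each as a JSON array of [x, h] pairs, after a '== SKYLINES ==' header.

== SKYLINES ==
[[8,19],[11,0]]
[[3,17],[8,19],[11,0]]
[[3,17],[8,19],[11,17],[14,0]]
[[3,17],[8,19],[11,17],[14,0]]
[[3,17],[8,19],[11,17],[14,0]]
[[3,17],[8,19],[12,17],[14,0]]
[[3,17],[8,19],[12,17],[14,0],[34,16],[36,0]]
[[3,17],[8,19],[12,17],[14,2],[25,0],[34,16],[36,0]]
[[3,17],[8,19],[12,17],[14,2],[25,0],[34,16],[36,0],[43,17],[50,0]]
[[3,17],[8,19],[12,17],[14,2],[18,4],[20,2],[25,0],[34,16],[36,0],[43,17],[50,0]]
[[3,17],[4,19],[7,17],[8,19],[12,17],[14,2],[18,4],[20,2],[25,0],[34,16],[36,0],[43,17],[50,0]]
[[3,17],[4,19],[7,17],[8,19],[12,17],[14,2],[18,4],[20,2],[22,5],[34,16],[36,0],[43,17],[50,0]]
[[3,17],[4,19],[7,17],[8,19],[12,17],[14,2],[18,4],[20,2],[22,5],[34,16],[36,0],[43,17],[50,0]]
[[3,17],[4,19],[7,17],[8,19],[12,17],[14,2],[18,4],[20,2],[22,5],[34,16],[36,13],[37,0],[43,17],[50,0]]
[[3,17],[4,19],[7,17],[8,19],[12,17],[14,2],[18,4],[20,2],[22,5],[34,16],[36,13],[37,0],[43,17],[50,0]]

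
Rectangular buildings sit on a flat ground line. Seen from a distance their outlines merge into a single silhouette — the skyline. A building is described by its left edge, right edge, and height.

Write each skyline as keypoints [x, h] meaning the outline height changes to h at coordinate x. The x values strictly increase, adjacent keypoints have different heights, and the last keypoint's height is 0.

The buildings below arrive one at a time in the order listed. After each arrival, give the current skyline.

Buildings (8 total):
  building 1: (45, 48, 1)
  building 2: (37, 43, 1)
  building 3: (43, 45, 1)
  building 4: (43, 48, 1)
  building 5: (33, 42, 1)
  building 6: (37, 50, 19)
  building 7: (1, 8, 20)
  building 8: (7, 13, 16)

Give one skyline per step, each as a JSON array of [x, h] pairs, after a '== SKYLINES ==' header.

== SKYLINES ==
[[45,1],[48,0]]
[[37,1],[43,0],[45,1],[48,0]]
[[37,1],[48,0]]
[[37,1],[48,0]]
[[33,1],[48,0]]
[[33,1],[37,19],[50,0]]
[[1,20],[8,0],[33,1],[37,19],[50,0]]
[[1,20],[8,16],[13,0],[33,1],[37,19],[50,0]]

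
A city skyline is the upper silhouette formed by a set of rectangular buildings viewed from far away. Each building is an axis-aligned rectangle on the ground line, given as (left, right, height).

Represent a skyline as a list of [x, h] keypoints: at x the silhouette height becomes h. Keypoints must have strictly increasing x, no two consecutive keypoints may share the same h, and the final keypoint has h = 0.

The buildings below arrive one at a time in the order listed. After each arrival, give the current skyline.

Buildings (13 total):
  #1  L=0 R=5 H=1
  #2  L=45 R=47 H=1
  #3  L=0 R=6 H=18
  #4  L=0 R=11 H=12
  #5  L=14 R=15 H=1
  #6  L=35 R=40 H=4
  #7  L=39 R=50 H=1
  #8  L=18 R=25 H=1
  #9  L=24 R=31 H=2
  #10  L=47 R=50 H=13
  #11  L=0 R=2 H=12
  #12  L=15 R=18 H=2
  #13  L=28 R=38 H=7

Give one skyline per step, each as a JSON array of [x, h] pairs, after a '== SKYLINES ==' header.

== SKYLINES ==
[[0,1],[5,0]]
[[0,1],[5,0],[45,1],[47,0]]
[[0,18],[6,0],[45,1],[47,0]]
[[0,18],[6,12],[11,0],[45,1],[47,0]]
[[0,18],[6,12],[11,0],[14,1],[15,0],[45,1],[47,0]]
[[0,18],[6,12],[11,0],[14,1],[15,0],[35,4],[40,0],[45,1],[47,0]]
[[0,18],[6,12],[11,0],[14,1],[15,0],[35,4],[40,1],[50,0]]
[[0,18],[6,12],[11,0],[14,1],[15,0],[18,1],[25,0],[35,4],[40,1],[50,0]]
[[0,18],[6,12],[11,0],[14,1],[15,0],[18,1],[24,2],[31,0],[35,4],[40,1],[50,0]]
[[0,18],[6,12],[11,0],[14,1],[15,0],[18,1],[24,2],[31,0],[35,4],[40,1],[47,13],[50,0]]
[[0,18],[6,12],[11,0],[14,1],[15,0],[18,1],[24,2],[31,0],[35,4],[40,1],[47,13],[50,0]]
[[0,18],[6,12],[11,0],[14,1],[15,2],[18,1],[24,2],[31,0],[35,4],[40,1],[47,13],[50,0]]
[[0,18],[6,12],[11,0],[14,1],[15,2],[18,1],[24,2],[28,7],[38,4],[40,1],[47,13],[50,0]]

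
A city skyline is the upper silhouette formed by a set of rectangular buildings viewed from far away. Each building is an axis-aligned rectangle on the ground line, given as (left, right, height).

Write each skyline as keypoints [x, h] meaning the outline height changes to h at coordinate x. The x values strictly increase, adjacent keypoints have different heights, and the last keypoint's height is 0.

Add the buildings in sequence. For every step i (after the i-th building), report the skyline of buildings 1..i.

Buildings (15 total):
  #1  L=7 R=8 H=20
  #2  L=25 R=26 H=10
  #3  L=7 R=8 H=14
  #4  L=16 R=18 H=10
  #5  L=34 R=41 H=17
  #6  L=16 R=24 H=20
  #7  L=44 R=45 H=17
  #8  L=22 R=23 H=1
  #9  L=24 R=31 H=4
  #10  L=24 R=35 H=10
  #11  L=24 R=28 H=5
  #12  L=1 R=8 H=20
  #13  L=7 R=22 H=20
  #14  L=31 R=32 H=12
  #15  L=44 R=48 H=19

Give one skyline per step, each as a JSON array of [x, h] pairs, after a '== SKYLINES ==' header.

== SKYLINES ==
[[7,20],[8,0]]
[[7,20],[8,0],[25,10],[26,0]]
[[7,20],[8,0],[25,10],[26,0]]
[[7,20],[8,0],[16,10],[18,0],[25,10],[26,0]]
[[7,20],[8,0],[16,10],[18,0],[25,10],[26,0],[34,17],[41,0]]
[[7,20],[8,0],[16,20],[24,0],[25,10],[26,0],[34,17],[41,0]]
[[7,20],[8,0],[16,20],[24,0],[25,10],[26,0],[34,17],[41,0],[44,17],[45,0]]
[[7,20],[8,0],[16,20],[24,0],[25,10],[26,0],[34,17],[41,0],[44,17],[45,0]]
[[7,20],[8,0],[16,20],[24,4],[25,10],[26,4],[31,0],[34,17],[41,0],[44,17],[45,0]]
[[7,20],[8,0],[16,20],[24,10],[34,17],[41,0],[44,17],[45,0]]
[[7,20],[8,0],[16,20],[24,10],[34,17],[41,0],[44,17],[45,0]]
[[1,20],[8,0],[16,20],[24,10],[34,17],[41,0],[44,17],[45,0]]
[[1,20],[24,10],[34,17],[41,0],[44,17],[45,0]]
[[1,20],[24,10],[31,12],[32,10],[34,17],[41,0],[44,17],[45,0]]
[[1,20],[24,10],[31,12],[32,10],[34,17],[41,0],[44,19],[48,0]]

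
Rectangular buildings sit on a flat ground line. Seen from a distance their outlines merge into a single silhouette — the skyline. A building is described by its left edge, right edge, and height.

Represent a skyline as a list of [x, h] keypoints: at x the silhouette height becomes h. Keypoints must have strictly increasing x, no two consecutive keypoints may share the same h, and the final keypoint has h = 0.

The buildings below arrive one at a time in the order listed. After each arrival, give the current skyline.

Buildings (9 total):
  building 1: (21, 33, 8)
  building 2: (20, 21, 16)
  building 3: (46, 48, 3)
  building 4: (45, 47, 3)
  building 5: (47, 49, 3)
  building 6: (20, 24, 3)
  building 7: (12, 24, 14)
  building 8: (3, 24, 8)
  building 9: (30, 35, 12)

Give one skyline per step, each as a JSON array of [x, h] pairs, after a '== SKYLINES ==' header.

== SKYLINES ==
[[21,8],[33,0]]
[[20,16],[21,8],[33,0]]
[[20,16],[21,8],[33,0],[46,3],[48,0]]
[[20,16],[21,8],[33,0],[45,3],[48,0]]
[[20,16],[21,8],[33,0],[45,3],[49,0]]
[[20,16],[21,8],[33,0],[45,3],[49,0]]
[[12,14],[20,16],[21,14],[24,8],[33,0],[45,3],[49,0]]
[[3,8],[12,14],[20,16],[21,14],[24,8],[33,0],[45,3],[49,0]]
[[3,8],[12,14],[20,16],[21,14],[24,8],[30,12],[35,0],[45,3],[49,0]]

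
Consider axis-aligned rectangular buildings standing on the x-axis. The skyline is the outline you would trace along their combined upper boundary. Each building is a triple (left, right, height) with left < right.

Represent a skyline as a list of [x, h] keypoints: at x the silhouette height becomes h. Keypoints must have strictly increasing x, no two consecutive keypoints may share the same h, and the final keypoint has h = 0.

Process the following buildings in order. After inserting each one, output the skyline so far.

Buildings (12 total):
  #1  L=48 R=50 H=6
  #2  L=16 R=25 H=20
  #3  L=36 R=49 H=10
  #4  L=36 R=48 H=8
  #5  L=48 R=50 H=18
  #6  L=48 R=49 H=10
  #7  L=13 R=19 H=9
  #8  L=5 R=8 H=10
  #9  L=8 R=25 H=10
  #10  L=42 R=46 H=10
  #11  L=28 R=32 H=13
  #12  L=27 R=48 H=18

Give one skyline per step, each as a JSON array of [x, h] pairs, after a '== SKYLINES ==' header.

== SKYLINES ==
[[48,6],[50,0]]
[[16,20],[25,0],[48,6],[50,0]]
[[16,20],[25,0],[36,10],[49,6],[50,0]]
[[16,20],[25,0],[36,10],[49,6],[50,0]]
[[16,20],[25,0],[36,10],[48,18],[50,0]]
[[16,20],[25,0],[36,10],[48,18],[50,0]]
[[13,9],[16,20],[25,0],[36,10],[48,18],[50,0]]
[[5,10],[8,0],[13,9],[16,20],[25,0],[36,10],[48,18],[50,0]]
[[5,10],[16,20],[25,0],[36,10],[48,18],[50,0]]
[[5,10],[16,20],[25,0],[36,10],[48,18],[50,0]]
[[5,10],[16,20],[25,0],[28,13],[32,0],[36,10],[48,18],[50,0]]
[[5,10],[16,20],[25,0],[27,18],[50,0]]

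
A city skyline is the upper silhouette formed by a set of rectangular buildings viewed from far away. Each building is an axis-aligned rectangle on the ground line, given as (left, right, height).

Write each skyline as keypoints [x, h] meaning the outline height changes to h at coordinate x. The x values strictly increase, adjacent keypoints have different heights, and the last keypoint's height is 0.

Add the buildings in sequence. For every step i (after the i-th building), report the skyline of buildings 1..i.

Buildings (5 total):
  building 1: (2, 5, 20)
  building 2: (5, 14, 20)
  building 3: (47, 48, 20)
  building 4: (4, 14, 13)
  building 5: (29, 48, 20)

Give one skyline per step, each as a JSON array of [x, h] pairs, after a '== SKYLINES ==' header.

== SKYLINES ==
[[2,20],[5,0]]
[[2,20],[14,0]]
[[2,20],[14,0],[47,20],[48,0]]
[[2,20],[14,0],[47,20],[48,0]]
[[2,20],[14,0],[29,20],[48,0]]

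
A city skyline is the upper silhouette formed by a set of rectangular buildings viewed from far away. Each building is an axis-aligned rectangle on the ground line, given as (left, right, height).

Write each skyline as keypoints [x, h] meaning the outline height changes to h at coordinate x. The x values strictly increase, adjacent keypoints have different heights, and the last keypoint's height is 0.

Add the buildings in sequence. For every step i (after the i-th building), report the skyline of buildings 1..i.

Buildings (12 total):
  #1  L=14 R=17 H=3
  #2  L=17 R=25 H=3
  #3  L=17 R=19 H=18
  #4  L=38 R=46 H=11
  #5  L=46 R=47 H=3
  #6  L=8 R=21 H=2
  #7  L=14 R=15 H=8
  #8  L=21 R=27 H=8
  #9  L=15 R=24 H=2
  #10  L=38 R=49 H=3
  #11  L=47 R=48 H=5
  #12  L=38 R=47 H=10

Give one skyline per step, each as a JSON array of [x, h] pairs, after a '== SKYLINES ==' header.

== SKYLINES ==
[[14,3],[17,0]]
[[14,3],[25,0]]
[[14,3],[17,18],[19,3],[25,0]]
[[14,3],[17,18],[19,3],[25,0],[38,11],[46,0]]
[[14,3],[17,18],[19,3],[25,0],[38,11],[46,3],[47,0]]
[[8,2],[14,3],[17,18],[19,3],[25,0],[38,11],[46,3],[47,0]]
[[8,2],[14,8],[15,3],[17,18],[19,3],[25,0],[38,11],[46,3],[47,0]]
[[8,2],[14,8],[15,3],[17,18],[19,3],[21,8],[27,0],[38,11],[46,3],[47,0]]
[[8,2],[14,8],[15,3],[17,18],[19,3],[21,8],[27,0],[38,11],[46,3],[47,0]]
[[8,2],[14,8],[15,3],[17,18],[19,3],[21,8],[27,0],[38,11],[46,3],[49,0]]
[[8,2],[14,8],[15,3],[17,18],[19,3],[21,8],[27,0],[38,11],[46,3],[47,5],[48,3],[49,0]]
[[8,2],[14,8],[15,3],[17,18],[19,3],[21,8],[27,0],[38,11],[46,10],[47,5],[48,3],[49,0]]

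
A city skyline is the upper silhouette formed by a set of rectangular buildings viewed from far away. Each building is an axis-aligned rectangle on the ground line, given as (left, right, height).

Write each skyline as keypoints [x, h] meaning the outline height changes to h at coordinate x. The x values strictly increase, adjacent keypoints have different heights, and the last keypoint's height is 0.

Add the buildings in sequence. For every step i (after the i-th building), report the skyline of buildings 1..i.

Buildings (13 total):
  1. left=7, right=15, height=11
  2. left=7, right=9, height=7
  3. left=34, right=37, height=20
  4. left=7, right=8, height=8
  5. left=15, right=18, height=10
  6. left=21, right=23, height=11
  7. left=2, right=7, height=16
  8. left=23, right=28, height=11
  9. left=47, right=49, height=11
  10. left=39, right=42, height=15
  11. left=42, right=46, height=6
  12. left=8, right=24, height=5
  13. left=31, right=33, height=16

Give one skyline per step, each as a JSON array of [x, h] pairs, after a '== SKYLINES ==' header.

== SKYLINES ==
[[7,11],[15,0]]
[[7,11],[15,0]]
[[7,11],[15,0],[34,20],[37,0]]
[[7,11],[15,0],[34,20],[37,0]]
[[7,11],[15,10],[18,0],[34,20],[37,0]]
[[7,11],[15,10],[18,0],[21,11],[23,0],[34,20],[37,0]]
[[2,16],[7,11],[15,10],[18,0],[21,11],[23,0],[34,20],[37,0]]
[[2,16],[7,11],[15,10],[18,0],[21,11],[28,0],[34,20],[37,0]]
[[2,16],[7,11],[15,10],[18,0],[21,11],[28,0],[34,20],[37,0],[47,11],[49,0]]
[[2,16],[7,11],[15,10],[18,0],[21,11],[28,0],[34,20],[37,0],[39,15],[42,0],[47,11],[49,0]]
[[2,16],[7,11],[15,10],[18,0],[21,11],[28,0],[34,20],[37,0],[39,15],[42,6],[46,0],[47,11],[49,0]]
[[2,16],[7,11],[15,10],[18,5],[21,11],[28,0],[34,20],[37,0],[39,15],[42,6],[46,0],[47,11],[49,0]]
[[2,16],[7,11],[15,10],[18,5],[21,11],[28,0],[31,16],[33,0],[34,20],[37,0],[39,15],[42,6],[46,0],[47,11],[49,0]]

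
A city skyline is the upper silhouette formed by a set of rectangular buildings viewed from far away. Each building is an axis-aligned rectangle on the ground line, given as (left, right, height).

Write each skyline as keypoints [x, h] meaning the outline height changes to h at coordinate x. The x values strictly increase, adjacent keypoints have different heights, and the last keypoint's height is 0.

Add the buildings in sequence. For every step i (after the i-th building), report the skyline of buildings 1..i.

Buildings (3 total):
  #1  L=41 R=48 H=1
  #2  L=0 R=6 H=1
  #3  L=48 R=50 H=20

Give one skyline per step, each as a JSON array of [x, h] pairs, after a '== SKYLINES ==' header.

== SKYLINES ==
[[41,1],[48,0]]
[[0,1],[6,0],[41,1],[48,0]]
[[0,1],[6,0],[41,1],[48,20],[50,0]]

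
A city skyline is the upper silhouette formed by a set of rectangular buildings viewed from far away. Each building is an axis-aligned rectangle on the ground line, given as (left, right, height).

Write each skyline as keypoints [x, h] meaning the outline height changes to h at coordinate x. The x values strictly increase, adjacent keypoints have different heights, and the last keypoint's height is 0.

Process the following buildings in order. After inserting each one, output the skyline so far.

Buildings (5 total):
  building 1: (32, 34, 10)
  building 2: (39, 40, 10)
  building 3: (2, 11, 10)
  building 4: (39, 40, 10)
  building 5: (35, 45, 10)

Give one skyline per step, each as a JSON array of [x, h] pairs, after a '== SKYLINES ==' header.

== SKYLINES ==
[[32,10],[34,0]]
[[32,10],[34,0],[39,10],[40,0]]
[[2,10],[11,0],[32,10],[34,0],[39,10],[40,0]]
[[2,10],[11,0],[32,10],[34,0],[39,10],[40,0]]
[[2,10],[11,0],[32,10],[34,0],[35,10],[45,0]]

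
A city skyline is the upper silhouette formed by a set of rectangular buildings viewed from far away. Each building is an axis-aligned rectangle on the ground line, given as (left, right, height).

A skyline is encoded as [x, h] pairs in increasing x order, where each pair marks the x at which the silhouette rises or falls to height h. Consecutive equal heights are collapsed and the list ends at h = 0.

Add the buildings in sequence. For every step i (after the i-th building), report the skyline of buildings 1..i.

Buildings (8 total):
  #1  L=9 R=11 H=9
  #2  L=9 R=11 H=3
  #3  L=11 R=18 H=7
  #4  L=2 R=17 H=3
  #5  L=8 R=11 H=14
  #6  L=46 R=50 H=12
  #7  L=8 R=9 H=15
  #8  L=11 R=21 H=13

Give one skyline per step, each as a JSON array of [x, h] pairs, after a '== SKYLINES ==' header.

== SKYLINES ==
[[9,9],[11,0]]
[[9,9],[11,0]]
[[9,9],[11,7],[18,0]]
[[2,3],[9,9],[11,7],[18,0]]
[[2,3],[8,14],[11,7],[18,0]]
[[2,3],[8,14],[11,7],[18,0],[46,12],[50,0]]
[[2,3],[8,15],[9,14],[11,7],[18,0],[46,12],[50,0]]
[[2,3],[8,15],[9,14],[11,13],[21,0],[46,12],[50,0]]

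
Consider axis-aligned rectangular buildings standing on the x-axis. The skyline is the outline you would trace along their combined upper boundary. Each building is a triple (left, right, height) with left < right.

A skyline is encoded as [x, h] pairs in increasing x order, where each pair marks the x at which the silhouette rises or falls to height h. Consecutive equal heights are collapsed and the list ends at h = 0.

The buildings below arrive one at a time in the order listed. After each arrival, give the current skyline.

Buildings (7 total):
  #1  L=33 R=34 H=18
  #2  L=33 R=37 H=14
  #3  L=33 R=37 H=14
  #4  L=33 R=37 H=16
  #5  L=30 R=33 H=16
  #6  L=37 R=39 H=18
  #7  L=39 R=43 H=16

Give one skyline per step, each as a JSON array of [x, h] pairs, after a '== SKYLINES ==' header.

== SKYLINES ==
[[33,18],[34,0]]
[[33,18],[34,14],[37,0]]
[[33,18],[34,14],[37,0]]
[[33,18],[34,16],[37,0]]
[[30,16],[33,18],[34,16],[37,0]]
[[30,16],[33,18],[34,16],[37,18],[39,0]]
[[30,16],[33,18],[34,16],[37,18],[39,16],[43,0]]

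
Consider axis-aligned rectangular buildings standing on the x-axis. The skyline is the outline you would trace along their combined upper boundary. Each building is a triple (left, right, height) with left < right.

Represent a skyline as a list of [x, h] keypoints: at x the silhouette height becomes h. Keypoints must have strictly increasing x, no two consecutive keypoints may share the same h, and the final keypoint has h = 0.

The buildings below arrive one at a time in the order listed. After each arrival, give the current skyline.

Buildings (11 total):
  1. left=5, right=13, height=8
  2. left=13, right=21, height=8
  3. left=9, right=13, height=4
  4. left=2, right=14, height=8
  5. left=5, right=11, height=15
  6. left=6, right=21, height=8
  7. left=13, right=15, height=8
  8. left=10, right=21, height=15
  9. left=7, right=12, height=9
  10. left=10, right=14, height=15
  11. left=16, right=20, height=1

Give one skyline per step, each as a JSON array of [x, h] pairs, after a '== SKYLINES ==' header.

== SKYLINES ==
[[5,8],[13,0]]
[[5,8],[21,0]]
[[5,8],[21,0]]
[[2,8],[21,0]]
[[2,8],[5,15],[11,8],[21,0]]
[[2,8],[5,15],[11,8],[21,0]]
[[2,8],[5,15],[11,8],[21,0]]
[[2,8],[5,15],[21,0]]
[[2,8],[5,15],[21,0]]
[[2,8],[5,15],[21,0]]
[[2,8],[5,15],[21,0]]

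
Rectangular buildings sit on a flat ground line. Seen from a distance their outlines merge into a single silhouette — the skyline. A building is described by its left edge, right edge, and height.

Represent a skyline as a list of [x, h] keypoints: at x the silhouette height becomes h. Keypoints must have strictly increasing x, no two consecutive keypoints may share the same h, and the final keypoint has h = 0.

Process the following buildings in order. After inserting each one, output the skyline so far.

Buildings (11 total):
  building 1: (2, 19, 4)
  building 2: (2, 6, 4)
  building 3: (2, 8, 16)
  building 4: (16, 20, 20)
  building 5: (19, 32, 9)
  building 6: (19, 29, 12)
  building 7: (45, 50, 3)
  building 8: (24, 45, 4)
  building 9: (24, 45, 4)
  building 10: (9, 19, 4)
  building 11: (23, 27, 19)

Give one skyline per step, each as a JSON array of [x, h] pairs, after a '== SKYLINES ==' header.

== SKYLINES ==
[[2,4],[19,0]]
[[2,4],[19,0]]
[[2,16],[8,4],[19,0]]
[[2,16],[8,4],[16,20],[20,0]]
[[2,16],[8,4],[16,20],[20,9],[32,0]]
[[2,16],[8,4],[16,20],[20,12],[29,9],[32,0]]
[[2,16],[8,4],[16,20],[20,12],[29,9],[32,0],[45,3],[50,0]]
[[2,16],[8,4],[16,20],[20,12],[29,9],[32,4],[45,3],[50,0]]
[[2,16],[8,4],[16,20],[20,12],[29,9],[32,4],[45,3],[50,0]]
[[2,16],[8,4],[16,20],[20,12],[29,9],[32,4],[45,3],[50,0]]
[[2,16],[8,4],[16,20],[20,12],[23,19],[27,12],[29,9],[32,4],[45,3],[50,0]]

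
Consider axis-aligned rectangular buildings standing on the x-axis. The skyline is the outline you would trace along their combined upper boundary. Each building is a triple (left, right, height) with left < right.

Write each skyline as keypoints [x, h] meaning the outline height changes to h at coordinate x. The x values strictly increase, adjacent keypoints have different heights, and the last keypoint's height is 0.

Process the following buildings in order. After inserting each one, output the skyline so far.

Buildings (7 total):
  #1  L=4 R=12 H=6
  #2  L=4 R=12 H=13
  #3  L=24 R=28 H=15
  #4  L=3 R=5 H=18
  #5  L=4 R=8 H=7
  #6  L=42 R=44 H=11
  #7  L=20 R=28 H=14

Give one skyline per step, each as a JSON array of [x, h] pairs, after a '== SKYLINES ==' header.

== SKYLINES ==
[[4,6],[12,0]]
[[4,13],[12,0]]
[[4,13],[12,0],[24,15],[28,0]]
[[3,18],[5,13],[12,0],[24,15],[28,0]]
[[3,18],[5,13],[12,0],[24,15],[28,0]]
[[3,18],[5,13],[12,0],[24,15],[28,0],[42,11],[44,0]]
[[3,18],[5,13],[12,0],[20,14],[24,15],[28,0],[42,11],[44,0]]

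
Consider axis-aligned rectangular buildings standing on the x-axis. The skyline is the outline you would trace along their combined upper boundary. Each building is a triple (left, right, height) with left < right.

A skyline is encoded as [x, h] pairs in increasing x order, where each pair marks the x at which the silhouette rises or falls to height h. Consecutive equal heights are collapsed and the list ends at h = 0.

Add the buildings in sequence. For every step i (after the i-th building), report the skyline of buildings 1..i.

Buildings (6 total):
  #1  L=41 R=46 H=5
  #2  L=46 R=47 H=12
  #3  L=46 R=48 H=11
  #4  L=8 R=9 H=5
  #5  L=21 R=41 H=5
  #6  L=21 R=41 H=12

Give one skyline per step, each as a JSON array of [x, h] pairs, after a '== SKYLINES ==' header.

== SKYLINES ==
[[41,5],[46,0]]
[[41,5],[46,12],[47,0]]
[[41,5],[46,12],[47,11],[48,0]]
[[8,5],[9,0],[41,5],[46,12],[47,11],[48,0]]
[[8,5],[9,0],[21,5],[46,12],[47,11],[48,0]]
[[8,5],[9,0],[21,12],[41,5],[46,12],[47,11],[48,0]]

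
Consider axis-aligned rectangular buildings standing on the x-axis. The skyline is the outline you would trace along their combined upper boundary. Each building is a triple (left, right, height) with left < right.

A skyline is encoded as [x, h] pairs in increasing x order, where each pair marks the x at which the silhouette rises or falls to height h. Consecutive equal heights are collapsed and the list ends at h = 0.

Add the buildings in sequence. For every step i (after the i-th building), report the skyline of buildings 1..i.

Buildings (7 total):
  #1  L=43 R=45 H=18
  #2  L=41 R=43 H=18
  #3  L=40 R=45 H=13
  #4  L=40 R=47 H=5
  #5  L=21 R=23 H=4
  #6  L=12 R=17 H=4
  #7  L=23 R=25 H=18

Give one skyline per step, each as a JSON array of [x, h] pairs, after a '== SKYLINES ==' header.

== SKYLINES ==
[[43,18],[45,0]]
[[41,18],[45,0]]
[[40,13],[41,18],[45,0]]
[[40,13],[41,18],[45,5],[47,0]]
[[21,4],[23,0],[40,13],[41,18],[45,5],[47,0]]
[[12,4],[17,0],[21,4],[23,0],[40,13],[41,18],[45,5],[47,0]]
[[12,4],[17,0],[21,4],[23,18],[25,0],[40,13],[41,18],[45,5],[47,0]]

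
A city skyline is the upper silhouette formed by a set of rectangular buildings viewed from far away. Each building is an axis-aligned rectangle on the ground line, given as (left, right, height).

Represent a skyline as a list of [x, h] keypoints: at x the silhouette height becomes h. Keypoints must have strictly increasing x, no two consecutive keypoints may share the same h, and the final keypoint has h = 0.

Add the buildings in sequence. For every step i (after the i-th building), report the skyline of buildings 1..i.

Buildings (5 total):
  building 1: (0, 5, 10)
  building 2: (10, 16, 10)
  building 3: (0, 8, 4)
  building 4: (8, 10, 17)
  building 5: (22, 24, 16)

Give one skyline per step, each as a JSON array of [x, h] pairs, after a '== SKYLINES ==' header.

== SKYLINES ==
[[0,10],[5,0]]
[[0,10],[5,0],[10,10],[16,0]]
[[0,10],[5,4],[8,0],[10,10],[16,0]]
[[0,10],[5,4],[8,17],[10,10],[16,0]]
[[0,10],[5,4],[8,17],[10,10],[16,0],[22,16],[24,0]]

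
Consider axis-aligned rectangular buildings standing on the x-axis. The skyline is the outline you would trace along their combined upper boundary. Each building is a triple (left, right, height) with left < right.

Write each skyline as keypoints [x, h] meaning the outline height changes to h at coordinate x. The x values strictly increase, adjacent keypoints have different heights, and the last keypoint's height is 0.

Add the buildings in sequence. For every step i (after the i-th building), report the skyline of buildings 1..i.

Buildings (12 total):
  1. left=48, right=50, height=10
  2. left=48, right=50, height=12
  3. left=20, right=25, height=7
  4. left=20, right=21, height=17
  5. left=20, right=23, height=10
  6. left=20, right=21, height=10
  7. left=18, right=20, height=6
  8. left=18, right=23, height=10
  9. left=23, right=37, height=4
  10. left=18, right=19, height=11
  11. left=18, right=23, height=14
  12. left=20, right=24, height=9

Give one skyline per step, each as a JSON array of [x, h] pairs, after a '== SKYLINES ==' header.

== SKYLINES ==
[[48,10],[50,0]]
[[48,12],[50,0]]
[[20,7],[25,0],[48,12],[50,0]]
[[20,17],[21,7],[25,0],[48,12],[50,0]]
[[20,17],[21,10],[23,7],[25,0],[48,12],[50,0]]
[[20,17],[21,10],[23,7],[25,0],[48,12],[50,0]]
[[18,6],[20,17],[21,10],[23,7],[25,0],[48,12],[50,0]]
[[18,10],[20,17],[21,10],[23,7],[25,0],[48,12],[50,0]]
[[18,10],[20,17],[21,10],[23,7],[25,4],[37,0],[48,12],[50,0]]
[[18,11],[19,10],[20,17],[21,10],[23,7],[25,4],[37,0],[48,12],[50,0]]
[[18,14],[20,17],[21,14],[23,7],[25,4],[37,0],[48,12],[50,0]]
[[18,14],[20,17],[21,14],[23,9],[24,7],[25,4],[37,0],[48,12],[50,0]]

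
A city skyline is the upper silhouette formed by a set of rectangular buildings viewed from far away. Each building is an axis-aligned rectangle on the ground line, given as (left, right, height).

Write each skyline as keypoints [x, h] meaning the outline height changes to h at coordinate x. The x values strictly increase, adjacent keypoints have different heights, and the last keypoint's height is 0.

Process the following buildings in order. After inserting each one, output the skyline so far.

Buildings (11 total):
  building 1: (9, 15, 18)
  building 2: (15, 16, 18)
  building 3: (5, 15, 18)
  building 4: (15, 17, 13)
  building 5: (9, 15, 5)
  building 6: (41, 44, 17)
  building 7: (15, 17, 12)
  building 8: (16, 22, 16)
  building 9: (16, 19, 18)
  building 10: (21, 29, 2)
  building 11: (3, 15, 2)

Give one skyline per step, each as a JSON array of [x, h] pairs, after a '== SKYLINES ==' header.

== SKYLINES ==
[[9,18],[15,0]]
[[9,18],[16,0]]
[[5,18],[16,0]]
[[5,18],[16,13],[17,0]]
[[5,18],[16,13],[17,0]]
[[5,18],[16,13],[17,0],[41,17],[44,0]]
[[5,18],[16,13],[17,0],[41,17],[44,0]]
[[5,18],[16,16],[22,0],[41,17],[44,0]]
[[5,18],[19,16],[22,0],[41,17],[44,0]]
[[5,18],[19,16],[22,2],[29,0],[41,17],[44,0]]
[[3,2],[5,18],[19,16],[22,2],[29,0],[41,17],[44,0]]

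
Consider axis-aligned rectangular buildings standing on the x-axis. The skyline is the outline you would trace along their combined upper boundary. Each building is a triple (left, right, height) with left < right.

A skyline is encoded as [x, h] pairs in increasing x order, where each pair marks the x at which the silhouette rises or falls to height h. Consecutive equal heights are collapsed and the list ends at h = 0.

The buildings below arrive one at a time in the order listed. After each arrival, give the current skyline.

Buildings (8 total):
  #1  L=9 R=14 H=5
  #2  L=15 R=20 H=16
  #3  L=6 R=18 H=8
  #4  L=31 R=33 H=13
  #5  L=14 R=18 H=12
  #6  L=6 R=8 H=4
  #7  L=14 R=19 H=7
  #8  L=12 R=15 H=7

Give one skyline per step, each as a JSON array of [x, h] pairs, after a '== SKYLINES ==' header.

== SKYLINES ==
[[9,5],[14,0]]
[[9,5],[14,0],[15,16],[20,0]]
[[6,8],[15,16],[20,0]]
[[6,8],[15,16],[20,0],[31,13],[33,0]]
[[6,8],[14,12],[15,16],[20,0],[31,13],[33,0]]
[[6,8],[14,12],[15,16],[20,0],[31,13],[33,0]]
[[6,8],[14,12],[15,16],[20,0],[31,13],[33,0]]
[[6,8],[14,12],[15,16],[20,0],[31,13],[33,0]]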